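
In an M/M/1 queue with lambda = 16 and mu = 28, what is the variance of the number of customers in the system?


rho = 16/28; Var(N) = rho/(1-rho)^2 = 3.11

3.11


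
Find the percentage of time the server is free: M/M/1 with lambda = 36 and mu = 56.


Idle fraction = (1 - rho) * 100 = (1 - 36/56) * 100 = 35.7%

35.7%


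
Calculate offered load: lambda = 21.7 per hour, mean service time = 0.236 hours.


Offered load a = lambda * E[S] = 21.7 * 0.236 = 5.12 Erlangs

5.12 Erlangs


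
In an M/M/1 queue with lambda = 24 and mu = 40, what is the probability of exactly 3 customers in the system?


rho = 24/40; P(n) = (1-rho)*rho^n = (1-24/40)*(24/40)^3 = 0.0864

0.0864


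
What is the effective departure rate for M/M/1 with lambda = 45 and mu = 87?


For a stable queue (lambda < mu), throughput = lambda = 45 per hour

45 per hour


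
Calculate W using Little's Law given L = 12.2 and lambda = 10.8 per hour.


W = L / lambda = 12.2 / 10.8 = 1.1296 hours

1.1296 hours


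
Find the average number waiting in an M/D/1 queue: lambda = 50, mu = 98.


M/D/1: Lq = rho^2 / (2*(1-rho)) where rho = 50/98; Lq = 0.27

0.27


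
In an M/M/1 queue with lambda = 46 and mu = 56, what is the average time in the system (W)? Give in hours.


W = 1/(mu - lambda) = 1/(56 - 46) = 0.1 hours

0.1 hours


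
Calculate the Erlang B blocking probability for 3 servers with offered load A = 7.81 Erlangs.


B(N,A) = (A^N/N!) / sum(A^k/k!, k=0..N) with N=3, A=7.81 = 0.6689

0.6689


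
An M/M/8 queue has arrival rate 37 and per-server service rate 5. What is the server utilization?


rho = lambda/(c*mu) = 37/(8*5) = 0.925

0.925


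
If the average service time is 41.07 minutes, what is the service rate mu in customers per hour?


mu = 60 / avg_service_time = 60 / 41.07 = 1.46 per hour

1.46 per hour


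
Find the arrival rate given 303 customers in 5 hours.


lambda = total arrivals / time = 303 / 5 = 60.6 per hour

60.6 per hour


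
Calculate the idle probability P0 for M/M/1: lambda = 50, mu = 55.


P0 = 1 - rho = 1 - 50/55 = 0.0909

0.0909


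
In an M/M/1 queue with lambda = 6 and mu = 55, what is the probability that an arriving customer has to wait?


P(wait) = rho = lambda/mu = 6/55 = 0.1091

0.1091


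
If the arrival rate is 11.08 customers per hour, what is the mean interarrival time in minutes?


Mean interarrival time = 60/lambda = 60/11.08 = 5.42 minutes

5.42 minutes


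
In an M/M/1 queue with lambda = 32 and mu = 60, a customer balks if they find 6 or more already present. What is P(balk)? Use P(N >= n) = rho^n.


P(N >= 6) = rho^6 = (32/60)^6 = 0.023

0.023


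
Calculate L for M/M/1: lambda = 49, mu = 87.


rho = 49/87; L = rho/(1-rho) = 1.29

1.29


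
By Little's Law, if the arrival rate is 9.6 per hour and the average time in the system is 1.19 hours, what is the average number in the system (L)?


L = lambda * W = 9.6 * 1.19 = 11.42

11.42


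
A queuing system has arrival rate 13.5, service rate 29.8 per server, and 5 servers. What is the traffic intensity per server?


rho = lambda / (c * mu) = 13.5 / (5 * 29.8) = 0.0906

0.0906


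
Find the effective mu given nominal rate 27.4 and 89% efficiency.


Effective rate = mu * efficiency = 27.4 * 0.89 = 24.39 per hour

24.39 per hour


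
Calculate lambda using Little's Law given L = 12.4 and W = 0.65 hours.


lambda = L / W = 12.4 / 0.65 = 19.08 per hour

19.08 per hour


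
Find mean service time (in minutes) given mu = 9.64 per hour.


Mean service time = 60/mu = 60/9.64 = 6.22 minutes

6.22 minutes


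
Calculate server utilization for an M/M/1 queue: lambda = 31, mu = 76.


rho = lambda/mu = 31/76 = 0.4079

0.4079


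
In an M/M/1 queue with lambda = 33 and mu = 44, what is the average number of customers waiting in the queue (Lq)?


rho = 33/44; Lq = rho^2/(1-rho) = 2.25

2.25


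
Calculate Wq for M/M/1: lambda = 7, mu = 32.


rho = 7/32; Wq = rho/(mu - lambda) = 0.0088 hours

0.0088 hours


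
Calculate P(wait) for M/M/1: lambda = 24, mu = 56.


P(wait) = rho = lambda/mu = 24/56 = 0.4286

0.4286


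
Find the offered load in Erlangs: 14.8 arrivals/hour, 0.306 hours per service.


Offered load a = lambda * E[S] = 14.8 * 0.306 = 4.53 Erlangs

4.53 Erlangs


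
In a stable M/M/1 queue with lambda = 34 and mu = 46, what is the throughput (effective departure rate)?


For a stable queue (lambda < mu), throughput = lambda = 34 per hour

34 per hour


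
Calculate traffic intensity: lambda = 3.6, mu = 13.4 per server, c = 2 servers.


rho = lambda / (c * mu) = 3.6 / (2 * 13.4) = 0.1343

0.1343


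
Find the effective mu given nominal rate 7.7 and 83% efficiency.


Effective rate = mu * efficiency = 7.7 * 0.83 = 6.39 per hour

6.39 per hour


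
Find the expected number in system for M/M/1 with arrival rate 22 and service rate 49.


rho = 22/49; L = rho/(1-rho) = 0.81

0.81


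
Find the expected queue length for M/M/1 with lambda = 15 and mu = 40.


rho = 15/40; Lq = rho^2/(1-rho) = 0.23

0.23


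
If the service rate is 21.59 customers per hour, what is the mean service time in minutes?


Mean service time = 60/mu = 60/21.59 = 2.78 minutes

2.78 minutes


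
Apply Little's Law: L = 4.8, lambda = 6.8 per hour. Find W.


W = L / lambda = 4.8 / 6.8 = 0.7059 hours

0.7059 hours


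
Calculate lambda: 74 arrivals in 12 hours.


lambda = total arrivals / time = 74 / 12 = 6.17 per hour

6.17 per hour


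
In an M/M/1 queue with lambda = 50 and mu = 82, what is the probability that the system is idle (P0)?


P0 = 1 - rho = 1 - 50/82 = 0.3902

0.3902


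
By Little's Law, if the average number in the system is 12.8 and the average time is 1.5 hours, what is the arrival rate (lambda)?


lambda = L / W = 12.8 / 1.5 = 8.53 per hour

8.53 per hour


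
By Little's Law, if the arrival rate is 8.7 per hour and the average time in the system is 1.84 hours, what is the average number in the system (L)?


L = lambda * W = 8.7 * 1.84 = 16.01

16.01


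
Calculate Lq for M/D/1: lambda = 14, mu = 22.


M/D/1: Lq = rho^2 / (2*(1-rho)) where rho = 14/22; Lq = 0.56

0.56


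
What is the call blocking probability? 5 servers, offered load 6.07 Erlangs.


B(N,A) = (A^N/N!) / sum(A^k/k!, k=0..N) with N=5, A=6.07 = 0.3653

0.3653


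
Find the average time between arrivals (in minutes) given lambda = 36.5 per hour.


Mean interarrival time = 60/lambda = 60/36.5 = 1.64 minutes

1.64 minutes


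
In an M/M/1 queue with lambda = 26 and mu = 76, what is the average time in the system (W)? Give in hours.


W = 1/(mu - lambda) = 1/(76 - 26) = 0.02 hours

0.02 hours


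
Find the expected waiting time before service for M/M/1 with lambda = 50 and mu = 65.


rho = 50/65; Wq = rho/(mu - lambda) = 0.0513 hours

0.0513 hours


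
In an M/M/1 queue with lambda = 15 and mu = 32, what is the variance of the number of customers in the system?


rho = 15/32; Var(N) = rho/(1-rho)^2 = 1.66

1.66


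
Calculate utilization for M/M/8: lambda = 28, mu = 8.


rho = lambda/(c*mu) = 28/(8*8) = 0.4375

0.4375


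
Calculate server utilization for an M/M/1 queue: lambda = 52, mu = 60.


rho = lambda/mu = 52/60 = 0.8667

0.8667


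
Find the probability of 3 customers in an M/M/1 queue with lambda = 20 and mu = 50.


rho = 20/50; P(n) = (1-rho)*rho^n = (1-20/50)*(20/50)^3 = 0.0384

0.0384


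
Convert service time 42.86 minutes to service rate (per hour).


mu = 60 / avg_service_time = 60 / 42.86 = 1.4 per hour

1.4 per hour


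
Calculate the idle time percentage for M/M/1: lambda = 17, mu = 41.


Idle fraction = (1 - rho) * 100 = (1 - 17/41) * 100 = 58.5%

58.5%


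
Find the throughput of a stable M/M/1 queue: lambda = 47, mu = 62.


For a stable queue (lambda < mu), throughput = lambda = 47 per hour

47 per hour


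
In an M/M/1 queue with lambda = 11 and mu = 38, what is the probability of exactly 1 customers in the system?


rho = 11/38; P(n) = (1-rho)*rho^n = (1-11/38)*(11/38)^1 = 0.2057

0.2057


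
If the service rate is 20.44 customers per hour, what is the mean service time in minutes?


Mean service time = 60/mu = 60/20.44 = 2.94 minutes

2.94 minutes


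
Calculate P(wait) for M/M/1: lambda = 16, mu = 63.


P(wait) = rho = lambda/mu = 16/63 = 0.254

0.254


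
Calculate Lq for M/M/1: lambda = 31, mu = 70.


rho = 31/70; Lq = rho^2/(1-rho) = 0.35

0.35


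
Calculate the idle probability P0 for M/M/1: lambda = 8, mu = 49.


P0 = 1 - rho = 1 - 8/49 = 0.8367

0.8367


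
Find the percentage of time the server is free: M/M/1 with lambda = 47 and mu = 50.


Idle fraction = (1 - rho) * 100 = (1 - 47/50) * 100 = 6.0%

6.0%


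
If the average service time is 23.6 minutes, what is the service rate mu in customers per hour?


mu = 60 / avg_service_time = 60 / 23.6 = 2.54 per hour

2.54 per hour


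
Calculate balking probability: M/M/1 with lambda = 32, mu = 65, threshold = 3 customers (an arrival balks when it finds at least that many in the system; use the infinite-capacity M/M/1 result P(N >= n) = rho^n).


P(N >= 3) = rho^3 = (32/65)^3 = 0.1193

0.1193


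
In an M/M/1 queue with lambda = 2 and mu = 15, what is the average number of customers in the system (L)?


rho = 2/15; L = rho/(1-rho) = 0.15

0.15


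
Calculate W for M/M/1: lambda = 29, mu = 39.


W = 1/(mu - lambda) = 1/(39 - 29) = 0.1 hours

0.1 hours


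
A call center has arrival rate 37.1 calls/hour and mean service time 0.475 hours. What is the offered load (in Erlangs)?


Offered load a = lambda * E[S] = 37.1 * 0.475 = 17.62 Erlangs

17.62 Erlangs


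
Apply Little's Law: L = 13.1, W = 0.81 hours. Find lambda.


lambda = L / W = 13.1 / 0.81 = 16.17 per hour

16.17 per hour


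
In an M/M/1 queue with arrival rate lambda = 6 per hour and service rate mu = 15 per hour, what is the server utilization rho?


rho = lambda/mu = 6/15 = 0.4

0.4


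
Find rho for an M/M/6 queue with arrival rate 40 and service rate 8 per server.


rho = lambda/(c*mu) = 40/(6*8) = 0.8333

0.8333


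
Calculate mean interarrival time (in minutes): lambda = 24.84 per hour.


Mean interarrival time = 60/lambda = 60/24.84 = 2.42 minutes

2.42 minutes


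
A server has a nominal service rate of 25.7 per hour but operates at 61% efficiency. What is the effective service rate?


Effective rate = mu * efficiency = 25.7 * 0.61 = 15.68 per hour

15.68 per hour


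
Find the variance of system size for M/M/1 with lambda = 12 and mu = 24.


rho = 12/24; Var(N) = rho/(1-rho)^2 = 2.0

2.0


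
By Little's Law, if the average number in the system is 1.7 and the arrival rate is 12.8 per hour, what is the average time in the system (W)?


W = L / lambda = 1.7 / 12.8 = 0.1328 hours

0.1328 hours


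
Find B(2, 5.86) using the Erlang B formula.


B(N,A) = (A^N/N!) / sum(A^k/k!, k=0..N) with N=2, A=5.86 = 0.7145

0.7145


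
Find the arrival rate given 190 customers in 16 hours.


lambda = total arrivals / time = 190 / 16 = 11.88 per hour

11.88 per hour


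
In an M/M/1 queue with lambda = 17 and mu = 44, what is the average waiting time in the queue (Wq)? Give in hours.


rho = 17/44; Wq = rho/(mu - lambda) = 0.0143 hours

0.0143 hours


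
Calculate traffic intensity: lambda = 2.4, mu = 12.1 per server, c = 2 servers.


rho = lambda / (c * mu) = 2.4 / (2 * 12.1) = 0.0992

0.0992


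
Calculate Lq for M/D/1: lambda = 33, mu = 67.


M/D/1: Lq = rho^2 / (2*(1-rho)) where rho = 33/67; Lq = 0.24

0.24


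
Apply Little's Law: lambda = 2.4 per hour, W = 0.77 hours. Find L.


L = lambda * W = 2.4 * 0.77 = 1.85

1.85


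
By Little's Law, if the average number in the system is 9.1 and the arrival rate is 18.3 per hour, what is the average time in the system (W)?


W = L / lambda = 9.1 / 18.3 = 0.4973 hours

0.4973 hours


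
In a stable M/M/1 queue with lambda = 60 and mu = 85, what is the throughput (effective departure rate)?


For a stable queue (lambda < mu), throughput = lambda = 60 per hour

60 per hour


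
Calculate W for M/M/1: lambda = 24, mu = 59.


W = 1/(mu - lambda) = 1/(59 - 24) = 0.0286 hours

0.0286 hours


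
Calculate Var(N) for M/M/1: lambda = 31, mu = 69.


rho = 31/69; Var(N) = rho/(1-rho)^2 = 1.48

1.48


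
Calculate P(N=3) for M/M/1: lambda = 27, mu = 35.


rho = 27/35; P(n) = (1-rho)*rho^n = (1-27/35)*(27/35)^3 = 0.1049

0.1049


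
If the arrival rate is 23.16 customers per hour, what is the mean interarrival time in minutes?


Mean interarrival time = 60/lambda = 60/23.16 = 2.59 minutes

2.59 minutes


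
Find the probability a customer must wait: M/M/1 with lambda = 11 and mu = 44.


P(wait) = rho = lambda/mu = 11/44 = 0.25

0.25


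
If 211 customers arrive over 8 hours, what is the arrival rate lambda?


lambda = total arrivals / time = 211 / 8 = 26.38 per hour

26.38 per hour


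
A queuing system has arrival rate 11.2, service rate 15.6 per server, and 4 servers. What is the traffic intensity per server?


rho = lambda / (c * mu) = 11.2 / (4 * 15.6) = 0.1795

0.1795


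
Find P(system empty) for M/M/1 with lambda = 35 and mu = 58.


P0 = 1 - rho = 1 - 35/58 = 0.3966

0.3966


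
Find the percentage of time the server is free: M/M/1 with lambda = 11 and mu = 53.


Idle fraction = (1 - rho) * 100 = (1 - 11/53) * 100 = 79.2%

79.2%


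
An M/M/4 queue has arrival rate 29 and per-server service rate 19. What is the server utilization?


rho = lambda/(c*mu) = 29/(4*19) = 0.3816

0.3816


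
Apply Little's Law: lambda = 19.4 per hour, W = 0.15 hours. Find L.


L = lambda * W = 19.4 * 0.15 = 2.91

2.91


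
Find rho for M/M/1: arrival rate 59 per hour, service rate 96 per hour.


rho = lambda/mu = 59/96 = 0.6146

0.6146


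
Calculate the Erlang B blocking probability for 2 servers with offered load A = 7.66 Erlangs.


B(N,A) = (A^N/N!) / sum(A^k/k!, k=0..N) with N=2, A=7.66 = 0.7721

0.7721


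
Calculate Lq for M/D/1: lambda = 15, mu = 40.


M/D/1: Lq = rho^2 / (2*(1-rho)) where rho = 15/40; Lq = 0.11

0.11


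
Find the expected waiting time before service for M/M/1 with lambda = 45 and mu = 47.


rho = 45/47; Wq = rho/(mu - lambda) = 0.4787 hours

0.4787 hours


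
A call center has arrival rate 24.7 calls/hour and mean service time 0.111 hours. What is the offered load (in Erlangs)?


Offered load a = lambda * E[S] = 24.7 * 0.111 = 2.74 Erlangs

2.74 Erlangs


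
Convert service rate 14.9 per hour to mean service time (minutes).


Mean service time = 60/mu = 60/14.9 = 4.03 minutes

4.03 minutes


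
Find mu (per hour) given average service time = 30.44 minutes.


mu = 60 / avg_service_time = 60 / 30.44 = 1.97 per hour

1.97 per hour


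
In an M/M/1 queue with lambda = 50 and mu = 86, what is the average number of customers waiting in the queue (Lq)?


rho = 50/86; Lq = rho^2/(1-rho) = 0.81

0.81


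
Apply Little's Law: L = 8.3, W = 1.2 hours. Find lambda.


lambda = L / W = 8.3 / 1.2 = 6.92 per hour

6.92 per hour


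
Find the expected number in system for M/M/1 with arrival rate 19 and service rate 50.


rho = 19/50; L = rho/(1-rho) = 0.61

0.61


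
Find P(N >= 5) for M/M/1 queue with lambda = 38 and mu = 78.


P(N >= 5) = rho^5 = (38/78)^5 = 0.0274

0.0274


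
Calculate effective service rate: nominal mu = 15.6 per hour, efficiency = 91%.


Effective rate = mu * efficiency = 15.6 * 0.91 = 14.2 per hour

14.2 per hour


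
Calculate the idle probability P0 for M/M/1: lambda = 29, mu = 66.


P0 = 1 - rho = 1 - 29/66 = 0.5606

0.5606


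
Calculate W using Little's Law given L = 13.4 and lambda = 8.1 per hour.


W = L / lambda = 13.4 / 8.1 = 1.6543 hours

1.6543 hours


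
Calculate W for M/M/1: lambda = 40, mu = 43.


W = 1/(mu - lambda) = 1/(43 - 40) = 0.3333 hours

0.3333 hours


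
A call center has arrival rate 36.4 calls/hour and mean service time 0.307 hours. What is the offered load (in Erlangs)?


Offered load a = lambda * E[S] = 36.4 * 0.307 = 11.17 Erlangs

11.17 Erlangs


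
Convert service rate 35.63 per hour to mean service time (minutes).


Mean service time = 60/mu = 60/35.63 = 1.68 minutes

1.68 minutes


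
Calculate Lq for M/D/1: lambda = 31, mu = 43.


M/D/1: Lq = rho^2 / (2*(1-rho)) where rho = 31/43; Lq = 0.93

0.93


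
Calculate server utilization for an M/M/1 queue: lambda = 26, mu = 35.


rho = lambda/mu = 26/35 = 0.7429

0.7429


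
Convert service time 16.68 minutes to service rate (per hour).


mu = 60 / avg_service_time = 60 / 16.68 = 3.6 per hour

3.6 per hour


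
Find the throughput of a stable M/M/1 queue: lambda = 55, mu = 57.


For a stable queue (lambda < mu), throughput = lambda = 55 per hour

55 per hour


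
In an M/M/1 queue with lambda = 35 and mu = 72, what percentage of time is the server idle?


Idle fraction = (1 - rho) * 100 = (1 - 35/72) * 100 = 51.4%

51.4%


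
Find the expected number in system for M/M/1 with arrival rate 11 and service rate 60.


rho = 11/60; L = rho/(1-rho) = 0.22

0.22


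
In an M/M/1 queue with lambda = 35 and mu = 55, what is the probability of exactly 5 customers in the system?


rho = 35/55; P(n) = (1-rho)*rho^n = (1-35/55)*(35/55)^5 = 0.0379

0.0379


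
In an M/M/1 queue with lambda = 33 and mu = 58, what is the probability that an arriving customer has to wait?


P(wait) = rho = lambda/mu = 33/58 = 0.569

0.569


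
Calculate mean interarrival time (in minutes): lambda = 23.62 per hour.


Mean interarrival time = 60/lambda = 60/23.62 = 2.54 minutes

2.54 minutes


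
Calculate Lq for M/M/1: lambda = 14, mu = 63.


rho = 14/63; Lq = rho^2/(1-rho) = 0.06

0.06


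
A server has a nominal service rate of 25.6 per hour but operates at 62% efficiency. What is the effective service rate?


Effective rate = mu * efficiency = 25.6 * 0.62 = 15.87 per hour

15.87 per hour


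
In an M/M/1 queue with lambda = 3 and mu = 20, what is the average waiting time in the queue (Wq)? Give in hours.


rho = 3/20; Wq = rho/(mu - lambda) = 0.0088 hours

0.0088 hours


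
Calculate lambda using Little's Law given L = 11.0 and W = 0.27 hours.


lambda = L / W = 11.0 / 0.27 = 40.74 per hour

40.74 per hour


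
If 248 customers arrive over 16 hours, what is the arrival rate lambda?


lambda = total arrivals / time = 248 / 16 = 15.5 per hour

15.5 per hour


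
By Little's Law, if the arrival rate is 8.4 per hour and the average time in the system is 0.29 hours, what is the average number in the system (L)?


L = lambda * W = 8.4 * 0.29 = 2.44

2.44


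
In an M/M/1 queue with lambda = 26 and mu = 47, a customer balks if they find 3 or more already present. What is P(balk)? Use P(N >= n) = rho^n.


P(N >= 3) = rho^3 = (26/47)^3 = 0.1693

0.1693


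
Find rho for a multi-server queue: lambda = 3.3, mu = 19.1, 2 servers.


rho = lambda / (c * mu) = 3.3 / (2 * 19.1) = 0.0864

0.0864


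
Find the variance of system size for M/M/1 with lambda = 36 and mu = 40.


rho = 36/40; Var(N) = rho/(1-rho)^2 = 90.0

90.0


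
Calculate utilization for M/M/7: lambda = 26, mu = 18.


rho = lambda/(c*mu) = 26/(7*18) = 0.2063

0.2063


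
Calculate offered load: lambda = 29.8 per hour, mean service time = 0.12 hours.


Offered load a = lambda * E[S] = 29.8 * 0.12 = 3.58 Erlangs

3.58 Erlangs


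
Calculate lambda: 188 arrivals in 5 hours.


lambda = total arrivals / time = 188 / 5 = 37.6 per hour

37.6 per hour


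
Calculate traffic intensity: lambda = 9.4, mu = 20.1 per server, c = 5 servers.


rho = lambda / (c * mu) = 9.4 / (5 * 20.1) = 0.0935

0.0935


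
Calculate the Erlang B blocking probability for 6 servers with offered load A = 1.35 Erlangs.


B(N,A) = (A^N/N!) / sum(A^k/k!, k=0..N) with N=6, A=1.35 = 0.0022

0.0022


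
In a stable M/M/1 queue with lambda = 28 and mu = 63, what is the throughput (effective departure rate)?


For a stable queue (lambda < mu), throughput = lambda = 28 per hour

28 per hour


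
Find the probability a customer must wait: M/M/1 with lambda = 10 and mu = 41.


P(wait) = rho = lambda/mu = 10/41 = 0.2439

0.2439


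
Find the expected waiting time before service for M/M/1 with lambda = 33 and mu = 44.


rho = 33/44; Wq = rho/(mu - lambda) = 0.0682 hours

0.0682 hours


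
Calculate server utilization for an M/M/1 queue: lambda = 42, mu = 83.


rho = lambda/mu = 42/83 = 0.506

0.506


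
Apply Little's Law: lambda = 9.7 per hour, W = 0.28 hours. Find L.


L = lambda * W = 9.7 * 0.28 = 2.72

2.72


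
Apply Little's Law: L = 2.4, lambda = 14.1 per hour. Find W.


W = L / lambda = 2.4 / 14.1 = 0.1702 hours

0.1702 hours


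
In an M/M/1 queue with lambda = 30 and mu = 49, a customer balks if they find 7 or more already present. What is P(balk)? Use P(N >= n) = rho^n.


P(N >= 7) = rho^7 = (30/49)^7 = 0.0322

0.0322


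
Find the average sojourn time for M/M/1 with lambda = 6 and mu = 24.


W = 1/(mu - lambda) = 1/(24 - 6) = 0.0556 hours

0.0556 hours


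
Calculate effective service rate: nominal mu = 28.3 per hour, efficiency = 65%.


Effective rate = mu * efficiency = 28.3 * 0.65 = 18.4 per hour

18.4 per hour


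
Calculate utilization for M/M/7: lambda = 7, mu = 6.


rho = lambda/(c*mu) = 7/(7*6) = 0.1667

0.1667


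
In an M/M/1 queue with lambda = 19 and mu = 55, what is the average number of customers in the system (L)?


rho = 19/55; L = rho/(1-rho) = 0.53

0.53


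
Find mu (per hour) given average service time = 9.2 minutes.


mu = 60 / avg_service_time = 60 / 9.2 = 6.52 per hour

6.52 per hour


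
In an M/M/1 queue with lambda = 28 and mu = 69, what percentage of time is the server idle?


Idle fraction = (1 - rho) * 100 = (1 - 28/69) * 100 = 59.4%

59.4%


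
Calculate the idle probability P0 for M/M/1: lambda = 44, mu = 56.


P0 = 1 - rho = 1 - 44/56 = 0.2143

0.2143


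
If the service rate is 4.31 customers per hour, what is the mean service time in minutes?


Mean service time = 60/mu = 60/4.31 = 13.92 minutes

13.92 minutes


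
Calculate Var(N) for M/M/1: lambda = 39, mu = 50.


rho = 39/50; Var(N) = rho/(1-rho)^2 = 16.12

16.12


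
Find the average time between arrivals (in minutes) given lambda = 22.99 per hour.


Mean interarrival time = 60/lambda = 60/22.99 = 2.61 minutes

2.61 minutes


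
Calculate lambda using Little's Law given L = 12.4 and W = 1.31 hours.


lambda = L / W = 12.4 / 1.31 = 9.47 per hour

9.47 per hour


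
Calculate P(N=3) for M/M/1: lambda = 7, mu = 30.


rho = 7/30; P(n) = (1-rho)*rho^n = (1-7/30)*(7/30)^3 = 0.0097

0.0097


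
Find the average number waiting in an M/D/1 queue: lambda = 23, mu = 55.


M/D/1: Lq = rho^2 / (2*(1-rho)) where rho = 23/55; Lq = 0.15

0.15


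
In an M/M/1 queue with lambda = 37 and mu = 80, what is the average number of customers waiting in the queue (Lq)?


rho = 37/80; Lq = rho^2/(1-rho) = 0.4

0.4


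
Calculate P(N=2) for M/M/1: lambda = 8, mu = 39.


rho = 8/39; P(n) = (1-rho)*rho^n = (1-8/39)*(8/39)^2 = 0.0334

0.0334


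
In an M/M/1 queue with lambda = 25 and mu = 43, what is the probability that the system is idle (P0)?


P0 = 1 - rho = 1 - 25/43 = 0.4186

0.4186


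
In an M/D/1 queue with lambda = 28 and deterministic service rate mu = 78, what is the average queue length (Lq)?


M/D/1: Lq = rho^2 / (2*(1-rho)) where rho = 28/78; Lq = 0.1

0.1


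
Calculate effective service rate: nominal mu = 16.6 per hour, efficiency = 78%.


Effective rate = mu * efficiency = 16.6 * 0.78 = 12.95 per hour

12.95 per hour


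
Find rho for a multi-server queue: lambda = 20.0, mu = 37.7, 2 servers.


rho = lambda / (c * mu) = 20.0 / (2 * 37.7) = 0.2653

0.2653


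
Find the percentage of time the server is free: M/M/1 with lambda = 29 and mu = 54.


Idle fraction = (1 - rho) * 100 = (1 - 29/54) * 100 = 46.3%

46.3%


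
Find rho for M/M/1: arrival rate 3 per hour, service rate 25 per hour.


rho = lambda/mu = 3/25 = 0.12

0.12


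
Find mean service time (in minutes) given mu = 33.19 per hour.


Mean service time = 60/mu = 60/33.19 = 1.81 minutes

1.81 minutes


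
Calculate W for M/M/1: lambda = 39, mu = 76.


W = 1/(mu - lambda) = 1/(76 - 39) = 0.027 hours

0.027 hours


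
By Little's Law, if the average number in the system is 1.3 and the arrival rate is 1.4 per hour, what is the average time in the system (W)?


W = L / lambda = 1.3 / 1.4 = 0.9286 hours

0.9286 hours


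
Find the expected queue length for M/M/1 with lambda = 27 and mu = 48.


rho = 27/48; Lq = rho^2/(1-rho) = 0.72

0.72


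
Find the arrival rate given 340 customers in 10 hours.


lambda = total arrivals / time = 340 / 10 = 34.0 per hour

34.0 per hour


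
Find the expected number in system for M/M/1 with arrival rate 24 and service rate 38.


rho = 24/38; L = rho/(1-rho) = 1.71

1.71


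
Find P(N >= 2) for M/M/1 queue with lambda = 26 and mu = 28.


P(N >= 2) = rho^2 = (26/28)^2 = 0.8622

0.8622


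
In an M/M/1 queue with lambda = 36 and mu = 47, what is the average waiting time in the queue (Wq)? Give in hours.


rho = 36/47; Wq = rho/(mu - lambda) = 0.0696 hours

0.0696 hours


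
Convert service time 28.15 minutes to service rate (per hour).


mu = 60 / avg_service_time = 60 / 28.15 = 2.13 per hour

2.13 per hour


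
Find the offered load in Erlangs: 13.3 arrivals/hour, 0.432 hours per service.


Offered load a = lambda * E[S] = 13.3 * 0.432 = 5.75 Erlangs

5.75 Erlangs


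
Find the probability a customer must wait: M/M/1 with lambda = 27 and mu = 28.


P(wait) = rho = lambda/mu = 27/28 = 0.9643

0.9643


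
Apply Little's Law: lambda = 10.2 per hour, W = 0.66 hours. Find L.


L = lambda * W = 10.2 * 0.66 = 6.73

6.73


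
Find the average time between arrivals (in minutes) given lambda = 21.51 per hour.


Mean interarrival time = 60/lambda = 60/21.51 = 2.79 minutes

2.79 minutes


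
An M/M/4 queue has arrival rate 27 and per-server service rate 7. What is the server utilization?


rho = lambda/(c*mu) = 27/(4*7) = 0.9643

0.9643


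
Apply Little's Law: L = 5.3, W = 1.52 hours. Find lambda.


lambda = L / W = 5.3 / 1.52 = 3.49 per hour

3.49 per hour


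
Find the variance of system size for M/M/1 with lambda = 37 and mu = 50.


rho = 37/50; Var(N) = rho/(1-rho)^2 = 10.95

10.95


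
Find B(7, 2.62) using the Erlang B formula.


B(N,A) = (A^N/N!) / sum(A^k/k!, k=0..N) with N=7, A=2.62 = 0.0123

0.0123


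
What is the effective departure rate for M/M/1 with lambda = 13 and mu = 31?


For a stable queue (lambda < mu), throughput = lambda = 13 per hour

13 per hour


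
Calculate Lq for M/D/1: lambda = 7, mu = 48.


M/D/1: Lq = rho^2 / (2*(1-rho)) where rho = 7/48; Lq = 0.01

0.01


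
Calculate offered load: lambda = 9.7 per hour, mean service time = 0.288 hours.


Offered load a = lambda * E[S] = 9.7 * 0.288 = 2.79 Erlangs

2.79 Erlangs


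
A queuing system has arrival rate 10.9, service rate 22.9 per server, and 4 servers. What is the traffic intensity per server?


rho = lambda / (c * mu) = 10.9 / (4 * 22.9) = 0.119

0.119


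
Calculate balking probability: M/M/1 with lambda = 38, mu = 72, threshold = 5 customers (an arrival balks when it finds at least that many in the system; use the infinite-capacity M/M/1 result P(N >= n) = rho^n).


P(N >= 5) = rho^5 = (38/72)^5 = 0.041

0.041


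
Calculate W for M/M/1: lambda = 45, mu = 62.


W = 1/(mu - lambda) = 1/(62 - 45) = 0.0588 hours

0.0588 hours


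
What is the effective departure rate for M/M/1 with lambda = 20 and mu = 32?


For a stable queue (lambda < mu), throughput = lambda = 20 per hour

20 per hour


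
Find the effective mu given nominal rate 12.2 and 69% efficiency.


Effective rate = mu * efficiency = 12.2 * 0.69 = 8.42 per hour

8.42 per hour


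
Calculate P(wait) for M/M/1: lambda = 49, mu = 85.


P(wait) = rho = lambda/mu = 49/85 = 0.5765

0.5765


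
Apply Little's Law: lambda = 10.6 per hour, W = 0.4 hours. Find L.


L = lambda * W = 10.6 * 0.4 = 4.24

4.24


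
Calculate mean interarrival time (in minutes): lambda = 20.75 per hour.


Mean interarrival time = 60/lambda = 60/20.75 = 2.89 minutes

2.89 minutes


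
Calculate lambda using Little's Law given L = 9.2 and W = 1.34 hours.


lambda = L / W = 9.2 / 1.34 = 6.87 per hour

6.87 per hour


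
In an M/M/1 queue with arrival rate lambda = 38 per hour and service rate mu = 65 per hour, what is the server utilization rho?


rho = lambda/mu = 38/65 = 0.5846

0.5846


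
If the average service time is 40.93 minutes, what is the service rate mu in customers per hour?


mu = 60 / avg_service_time = 60 / 40.93 = 1.47 per hour

1.47 per hour


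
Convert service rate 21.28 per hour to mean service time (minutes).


Mean service time = 60/mu = 60/21.28 = 2.82 minutes

2.82 minutes


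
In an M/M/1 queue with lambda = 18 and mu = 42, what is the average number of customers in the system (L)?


rho = 18/42; L = rho/(1-rho) = 0.75

0.75


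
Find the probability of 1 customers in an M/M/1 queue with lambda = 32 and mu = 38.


rho = 32/38; P(n) = (1-rho)*rho^n = (1-32/38)*(32/38)^1 = 0.133

0.133


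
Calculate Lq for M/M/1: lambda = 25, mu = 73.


rho = 25/73; Lq = rho^2/(1-rho) = 0.18

0.18


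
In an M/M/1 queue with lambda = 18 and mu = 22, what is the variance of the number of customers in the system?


rho = 18/22; Var(N) = rho/(1-rho)^2 = 24.75

24.75


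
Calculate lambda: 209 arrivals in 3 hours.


lambda = total arrivals / time = 209 / 3 = 69.67 per hour

69.67 per hour


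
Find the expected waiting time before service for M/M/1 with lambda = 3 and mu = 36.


rho = 3/36; Wq = rho/(mu - lambda) = 0.0025 hours

0.0025 hours


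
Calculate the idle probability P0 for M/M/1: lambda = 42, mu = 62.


P0 = 1 - rho = 1 - 42/62 = 0.3226

0.3226


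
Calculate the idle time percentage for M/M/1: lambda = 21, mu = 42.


Idle fraction = (1 - rho) * 100 = (1 - 21/42) * 100 = 50.0%

50.0%


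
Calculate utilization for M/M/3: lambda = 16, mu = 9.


rho = lambda/(c*mu) = 16/(3*9) = 0.5926

0.5926


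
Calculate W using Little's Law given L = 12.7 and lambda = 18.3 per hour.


W = L / lambda = 12.7 / 18.3 = 0.694 hours

0.694 hours


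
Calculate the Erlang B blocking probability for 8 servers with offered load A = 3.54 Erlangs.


B(N,A) = (A^N/N!) / sum(A^k/k!, k=0..N) with N=8, A=3.54 = 0.0179

0.0179


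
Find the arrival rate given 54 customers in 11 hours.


lambda = total arrivals / time = 54 / 11 = 4.91 per hour

4.91 per hour


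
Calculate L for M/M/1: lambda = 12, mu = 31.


rho = 12/31; L = rho/(1-rho) = 0.63

0.63


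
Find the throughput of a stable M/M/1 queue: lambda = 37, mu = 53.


For a stable queue (lambda < mu), throughput = lambda = 37 per hour

37 per hour


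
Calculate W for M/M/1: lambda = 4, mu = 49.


W = 1/(mu - lambda) = 1/(49 - 4) = 0.0222 hours

0.0222 hours


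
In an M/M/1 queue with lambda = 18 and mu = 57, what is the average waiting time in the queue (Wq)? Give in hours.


rho = 18/57; Wq = rho/(mu - lambda) = 0.0081 hours

0.0081 hours


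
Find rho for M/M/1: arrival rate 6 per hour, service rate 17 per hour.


rho = lambda/mu = 6/17 = 0.3529

0.3529


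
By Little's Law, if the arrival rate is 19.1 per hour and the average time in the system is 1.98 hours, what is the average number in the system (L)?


L = lambda * W = 19.1 * 1.98 = 37.82

37.82


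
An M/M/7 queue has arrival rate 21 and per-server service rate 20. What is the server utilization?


rho = lambda/(c*mu) = 21/(7*20) = 0.15

0.15


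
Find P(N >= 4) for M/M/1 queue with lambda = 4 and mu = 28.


P(N >= 4) = rho^4 = (4/28)^4 = 0.0004

0.0004


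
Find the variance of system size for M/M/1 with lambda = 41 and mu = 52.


rho = 41/52; Var(N) = rho/(1-rho)^2 = 17.62

17.62


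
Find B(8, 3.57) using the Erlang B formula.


B(N,A) = (A^N/N!) / sum(A^k/k!, k=0..N) with N=8, A=3.57 = 0.0186

0.0186


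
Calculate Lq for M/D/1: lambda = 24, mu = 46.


M/D/1: Lq = rho^2 / (2*(1-rho)) where rho = 24/46; Lq = 0.28

0.28


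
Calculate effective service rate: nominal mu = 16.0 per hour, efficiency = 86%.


Effective rate = mu * efficiency = 16.0 * 0.86 = 13.76 per hour

13.76 per hour


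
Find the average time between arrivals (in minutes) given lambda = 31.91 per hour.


Mean interarrival time = 60/lambda = 60/31.91 = 1.88 minutes

1.88 minutes


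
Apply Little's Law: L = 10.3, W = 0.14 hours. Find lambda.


lambda = L / W = 10.3 / 0.14 = 73.57 per hour

73.57 per hour


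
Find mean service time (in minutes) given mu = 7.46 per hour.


Mean service time = 60/mu = 60/7.46 = 8.04 minutes

8.04 minutes


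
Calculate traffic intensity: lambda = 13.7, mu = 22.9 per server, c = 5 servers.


rho = lambda / (c * mu) = 13.7 / (5 * 22.9) = 0.1197

0.1197


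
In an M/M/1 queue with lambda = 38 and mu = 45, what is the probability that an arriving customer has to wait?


P(wait) = rho = lambda/mu = 38/45 = 0.8444

0.8444


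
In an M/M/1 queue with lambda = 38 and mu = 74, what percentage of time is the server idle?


Idle fraction = (1 - rho) * 100 = (1 - 38/74) * 100 = 48.6%

48.6%


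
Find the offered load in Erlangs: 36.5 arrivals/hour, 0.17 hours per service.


Offered load a = lambda * E[S] = 36.5 * 0.17 = 6.21 Erlangs

6.21 Erlangs


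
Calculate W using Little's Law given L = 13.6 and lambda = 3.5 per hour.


W = L / lambda = 13.6 / 3.5 = 3.8857 hours

3.8857 hours


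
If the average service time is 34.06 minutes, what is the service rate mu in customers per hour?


mu = 60 / avg_service_time = 60 / 34.06 = 1.76 per hour

1.76 per hour


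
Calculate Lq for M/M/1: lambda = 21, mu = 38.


rho = 21/38; Lq = rho^2/(1-rho) = 0.68

0.68


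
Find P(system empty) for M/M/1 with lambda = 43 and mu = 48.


P0 = 1 - rho = 1 - 43/48 = 0.1042

0.1042


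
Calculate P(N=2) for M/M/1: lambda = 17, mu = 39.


rho = 17/39; P(n) = (1-rho)*rho^n = (1-17/39)*(17/39)^2 = 0.1072

0.1072


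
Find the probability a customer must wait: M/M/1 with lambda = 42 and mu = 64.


P(wait) = rho = lambda/mu = 42/64 = 0.6563

0.6563


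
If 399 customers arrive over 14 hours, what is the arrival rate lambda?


lambda = total arrivals / time = 399 / 14 = 28.5 per hour

28.5 per hour


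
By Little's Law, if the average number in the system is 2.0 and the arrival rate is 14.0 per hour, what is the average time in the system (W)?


W = L / lambda = 2.0 / 14.0 = 0.1429 hours

0.1429 hours


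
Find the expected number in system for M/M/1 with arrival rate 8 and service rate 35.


rho = 8/35; L = rho/(1-rho) = 0.3

0.3


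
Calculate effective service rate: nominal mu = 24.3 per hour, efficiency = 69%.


Effective rate = mu * efficiency = 24.3 * 0.69 = 16.77 per hour

16.77 per hour


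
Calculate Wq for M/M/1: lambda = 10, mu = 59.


rho = 10/59; Wq = rho/(mu - lambda) = 0.0035 hours

0.0035 hours


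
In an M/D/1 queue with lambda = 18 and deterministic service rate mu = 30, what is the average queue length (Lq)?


M/D/1: Lq = rho^2 / (2*(1-rho)) where rho = 18/30; Lq = 0.45

0.45


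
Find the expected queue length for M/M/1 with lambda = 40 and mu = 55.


rho = 40/55; Lq = rho^2/(1-rho) = 1.94

1.94


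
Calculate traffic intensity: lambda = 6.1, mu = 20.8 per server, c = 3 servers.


rho = lambda / (c * mu) = 6.1 / (3 * 20.8) = 0.0978

0.0978


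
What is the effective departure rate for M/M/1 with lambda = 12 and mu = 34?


For a stable queue (lambda < mu), throughput = lambda = 12 per hour

12 per hour


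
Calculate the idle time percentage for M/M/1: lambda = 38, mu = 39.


Idle fraction = (1 - rho) * 100 = (1 - 38/39) * 100 = 2.6%

2.6%


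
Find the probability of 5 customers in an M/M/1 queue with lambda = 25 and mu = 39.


rho = 25/39; P(n) = (1-rho)*rho^n = (1-25/39)*(25/39)^5 = 0.0389

0.0389


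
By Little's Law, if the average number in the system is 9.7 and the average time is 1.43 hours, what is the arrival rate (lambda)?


lambda = L / W = 9.7 / 1.43 = 6.78 per hour

6.78 per hour


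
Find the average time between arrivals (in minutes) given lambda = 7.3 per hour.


Mean interarrival time = 60/lambda = 60/7.3 = 8.22 minutes

8.22 minutes


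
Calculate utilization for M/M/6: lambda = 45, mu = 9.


rho = lambda/(c*mu) = 45/(6*9) = 0.8333

0.8333


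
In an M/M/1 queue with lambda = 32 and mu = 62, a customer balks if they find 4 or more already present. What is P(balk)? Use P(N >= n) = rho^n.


P(N >= 4) = rho^4 = (32/62)^4 = 0.071

0.071


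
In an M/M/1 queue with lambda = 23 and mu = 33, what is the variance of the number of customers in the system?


rho = 23/33; Var(N) = rho/(1-rho)^2 = 7.59

7.59


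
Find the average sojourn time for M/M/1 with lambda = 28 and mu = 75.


W = 1/(mu - lambda) = 1/(75 - 28) = 0.0213 hours

0.0213 hours


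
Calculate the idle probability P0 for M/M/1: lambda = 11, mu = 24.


P0 = 1 - rho = 1 - 11/24 = 0.5417

0.5417


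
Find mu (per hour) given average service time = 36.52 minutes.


mu = 60 / avg_service_time = 60 / 36.52 = 1.64 per hour

1.64 per hour


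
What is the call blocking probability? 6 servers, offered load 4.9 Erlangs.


B(N,A) = (A^N/N!) / sum(A^k/k!, k=0..N) with N=6, A=4.9 = 0.1843

0.1843


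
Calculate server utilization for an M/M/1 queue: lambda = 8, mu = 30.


rho = lambda/mu = 8/30 = 0.2667

0.2667


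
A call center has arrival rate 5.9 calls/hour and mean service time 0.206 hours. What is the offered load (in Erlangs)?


Offered load a = lambda * E[S] = 5.9 * 0.206 = 1.22 Erlangs

1.22 Erlangs


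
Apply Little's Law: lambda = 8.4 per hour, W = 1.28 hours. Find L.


L = lambda * W = 8.4 * 1.28 = 10.75

10.75


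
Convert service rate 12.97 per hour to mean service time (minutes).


Mean service time = 60/mu = 60/12.97 = 4.63 minutes

4.63 minutes


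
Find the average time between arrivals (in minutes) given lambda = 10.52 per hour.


Mean interarrival time = 60/lambda = 60/10.52 = 5.7 minutes

5.7 minutes


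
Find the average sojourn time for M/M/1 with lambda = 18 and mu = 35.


W = 1/(mu - lambda) = 1/(35 - 18) = 0.0588 hours

0.0588 hours


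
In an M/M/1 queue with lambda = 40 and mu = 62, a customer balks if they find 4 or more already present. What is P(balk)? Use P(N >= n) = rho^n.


P(N >= 4) = rho^4 = (40/62)^4 = 0.1732

0.1732


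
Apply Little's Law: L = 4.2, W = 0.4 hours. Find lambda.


lambda = L / W = 4.2 / 0.4 = 10.5 per hour

10.5 per hour


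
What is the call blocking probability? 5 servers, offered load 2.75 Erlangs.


B(N,A) = (A^N/N!) / sum(A^k/k!, k=0..N) with N=5, A=2.75 = 0.0892

0.0892
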